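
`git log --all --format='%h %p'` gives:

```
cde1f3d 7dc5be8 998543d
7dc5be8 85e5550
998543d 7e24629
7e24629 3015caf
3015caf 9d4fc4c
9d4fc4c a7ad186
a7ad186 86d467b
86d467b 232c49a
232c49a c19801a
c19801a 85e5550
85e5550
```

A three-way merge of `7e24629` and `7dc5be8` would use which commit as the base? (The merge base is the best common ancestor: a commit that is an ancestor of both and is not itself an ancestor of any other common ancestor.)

85e5550

Ancestors of 7e24629: {232c49a, 3015caf, 7e24629, 85e5550, 86d467b, 9d4fc4c, a7ad186, c19801a}.
Ancestors of 7dc5be8: {7dc5be8, 85e5550}.
Common ancestors: {85e5550}.
The only common ancestor is 85e5550, so it is the merge base.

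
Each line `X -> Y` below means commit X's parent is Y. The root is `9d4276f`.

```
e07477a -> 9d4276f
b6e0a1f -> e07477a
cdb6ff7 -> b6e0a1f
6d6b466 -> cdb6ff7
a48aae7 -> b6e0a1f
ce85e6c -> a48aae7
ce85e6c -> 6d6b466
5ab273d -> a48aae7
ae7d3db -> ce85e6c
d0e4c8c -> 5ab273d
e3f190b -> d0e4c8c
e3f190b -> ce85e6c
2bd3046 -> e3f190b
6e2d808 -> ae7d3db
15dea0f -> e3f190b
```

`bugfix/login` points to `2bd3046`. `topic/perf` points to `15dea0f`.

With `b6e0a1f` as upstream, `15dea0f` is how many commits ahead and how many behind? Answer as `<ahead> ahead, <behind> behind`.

8 ahead, 0 behind

Reachable from 15dea0f: {15dea0f, 5ab273d, 6d6b466, 9d4276f, a48aae7, b6e0a1f, cdb6ff7, ce85e6c, d0e4c8c, e07477a, e3f190b}.
Reachable from b6e0a1f: {9d4276f, b6e0a1f, e07477a}.
Only in 15dea0f's history (ahead): {15dea0f, 5ab273d, 6d6b466, a48aae7, cdb6ff7, ce85e6c, d0e4c8c, e3f190b} — 8.
Only in b6e0a1f's history (behind): {} — 0.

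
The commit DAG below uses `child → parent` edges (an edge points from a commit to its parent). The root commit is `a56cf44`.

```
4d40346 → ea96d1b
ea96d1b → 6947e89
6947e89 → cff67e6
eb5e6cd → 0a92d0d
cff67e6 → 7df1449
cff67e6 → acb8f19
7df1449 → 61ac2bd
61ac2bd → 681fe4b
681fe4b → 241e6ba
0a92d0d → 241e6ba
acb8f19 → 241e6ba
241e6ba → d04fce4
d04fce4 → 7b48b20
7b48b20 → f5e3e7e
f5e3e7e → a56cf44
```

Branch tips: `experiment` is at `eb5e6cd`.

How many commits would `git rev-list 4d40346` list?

13

Walking parent pointers from 4d40346: reachable set = {241e6ba, 4d40346, 61ac2bd, 681fe4b, 6947e89, 7b48b20, 7df1449, a56cf44, acb8f19, cff67e6, d04fce4, ea96d1b, f5e3e7e}.
That is 13 commits.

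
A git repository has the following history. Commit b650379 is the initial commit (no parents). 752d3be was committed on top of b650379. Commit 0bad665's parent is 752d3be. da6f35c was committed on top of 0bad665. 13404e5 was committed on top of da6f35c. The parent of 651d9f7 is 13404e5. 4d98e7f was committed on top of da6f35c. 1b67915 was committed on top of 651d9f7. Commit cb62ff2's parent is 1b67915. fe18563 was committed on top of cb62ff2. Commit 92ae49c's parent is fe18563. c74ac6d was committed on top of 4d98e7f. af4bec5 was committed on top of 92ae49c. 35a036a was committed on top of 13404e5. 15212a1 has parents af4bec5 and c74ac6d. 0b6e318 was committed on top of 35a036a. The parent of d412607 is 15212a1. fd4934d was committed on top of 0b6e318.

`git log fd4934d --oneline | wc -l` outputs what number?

Walking parent pointers from fd4934d: reachable set = {0b6e318, 0bad665, 13404e5, 35a036a, 752d3be, b650379, da6f35c, fd4934d}.
That is 8 commits.

8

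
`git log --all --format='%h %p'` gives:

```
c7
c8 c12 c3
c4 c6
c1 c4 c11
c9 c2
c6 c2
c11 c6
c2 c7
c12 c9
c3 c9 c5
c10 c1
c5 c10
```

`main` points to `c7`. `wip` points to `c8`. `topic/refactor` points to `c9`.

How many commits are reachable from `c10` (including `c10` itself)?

Walking parent pointers from c10: reachable set = {c1, c10, c11, c2, c4, c6, c7}.
That is 7 commits.

7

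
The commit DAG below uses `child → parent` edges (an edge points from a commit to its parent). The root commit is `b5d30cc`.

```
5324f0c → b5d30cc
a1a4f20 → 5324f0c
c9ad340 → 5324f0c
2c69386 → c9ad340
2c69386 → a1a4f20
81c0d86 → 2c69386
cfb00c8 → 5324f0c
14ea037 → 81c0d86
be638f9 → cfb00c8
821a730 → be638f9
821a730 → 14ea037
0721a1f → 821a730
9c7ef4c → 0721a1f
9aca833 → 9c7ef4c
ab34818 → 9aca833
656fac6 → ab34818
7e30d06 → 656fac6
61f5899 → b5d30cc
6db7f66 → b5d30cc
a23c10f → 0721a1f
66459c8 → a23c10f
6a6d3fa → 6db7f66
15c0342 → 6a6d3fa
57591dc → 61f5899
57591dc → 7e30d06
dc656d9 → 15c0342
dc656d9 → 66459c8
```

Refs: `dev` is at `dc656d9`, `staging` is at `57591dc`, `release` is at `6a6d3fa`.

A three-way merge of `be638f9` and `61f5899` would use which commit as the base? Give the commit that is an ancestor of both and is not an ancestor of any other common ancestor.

b5d30cc

Ancestors of be638f9: {5324f0c, b5d30cc, be638f9, cfb00c8}.
Ancestors of 61f5899: {61f5899, b5d30cc}.
Common ancestors: {b5d30cc}.
The only common ancestor is b5d30cc, so it is the merge base.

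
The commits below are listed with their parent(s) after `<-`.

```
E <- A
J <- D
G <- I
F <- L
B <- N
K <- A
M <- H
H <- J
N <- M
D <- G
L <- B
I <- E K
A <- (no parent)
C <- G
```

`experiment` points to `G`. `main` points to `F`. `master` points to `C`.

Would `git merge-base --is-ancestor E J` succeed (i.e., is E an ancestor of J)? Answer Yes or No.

Ancestors of J (commits reachable by following parents): {A, D, E, G, I, J, K}.
E is in that set, so it is an ancestor of J.

Yes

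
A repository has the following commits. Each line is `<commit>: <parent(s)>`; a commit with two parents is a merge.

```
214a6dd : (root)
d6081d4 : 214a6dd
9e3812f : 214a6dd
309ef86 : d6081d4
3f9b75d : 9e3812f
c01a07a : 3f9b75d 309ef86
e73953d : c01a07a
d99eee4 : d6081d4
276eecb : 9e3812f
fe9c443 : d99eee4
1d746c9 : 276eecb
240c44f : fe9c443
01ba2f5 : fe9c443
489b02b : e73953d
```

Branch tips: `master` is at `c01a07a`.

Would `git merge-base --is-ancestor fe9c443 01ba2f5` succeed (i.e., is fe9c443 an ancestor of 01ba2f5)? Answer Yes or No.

Yes

Ancestors of 01ba2f5 (commits reachable by following parents): {01ba2f5, 214a6dd, d6081d4, d99eee4, fe9c443}.
fe9c443 is in that set, so it is an ancestor of 01ba2f5.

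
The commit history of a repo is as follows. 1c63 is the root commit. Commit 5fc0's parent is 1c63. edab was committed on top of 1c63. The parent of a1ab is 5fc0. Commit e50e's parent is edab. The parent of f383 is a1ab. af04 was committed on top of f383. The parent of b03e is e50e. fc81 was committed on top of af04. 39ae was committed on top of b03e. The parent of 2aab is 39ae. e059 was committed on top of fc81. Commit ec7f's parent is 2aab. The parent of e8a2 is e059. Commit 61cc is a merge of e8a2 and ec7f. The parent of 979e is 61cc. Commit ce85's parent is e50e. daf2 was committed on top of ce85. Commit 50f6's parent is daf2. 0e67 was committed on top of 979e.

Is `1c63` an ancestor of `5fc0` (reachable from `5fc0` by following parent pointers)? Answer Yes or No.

Ancestors of 5fc0 (commits reachable by following parents): {1c63, 5fc0}.
1c63 is in that set, so it is an ancestor of 5fc0.

Yes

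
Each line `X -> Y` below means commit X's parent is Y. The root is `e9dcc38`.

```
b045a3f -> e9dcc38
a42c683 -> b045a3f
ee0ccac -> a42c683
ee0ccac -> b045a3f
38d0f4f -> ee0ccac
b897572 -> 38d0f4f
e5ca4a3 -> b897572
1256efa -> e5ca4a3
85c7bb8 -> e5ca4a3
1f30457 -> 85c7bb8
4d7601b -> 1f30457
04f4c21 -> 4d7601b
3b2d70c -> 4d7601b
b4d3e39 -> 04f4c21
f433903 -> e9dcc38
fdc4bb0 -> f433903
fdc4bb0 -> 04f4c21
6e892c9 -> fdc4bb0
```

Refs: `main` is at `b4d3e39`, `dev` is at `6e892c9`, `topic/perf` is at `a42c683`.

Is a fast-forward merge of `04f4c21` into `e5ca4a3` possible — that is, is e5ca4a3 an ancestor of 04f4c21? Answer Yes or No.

A fast-forward from e5ca4a3 to 04f4c21 is possible iff e5ca4a3 is an ancestor of 04f4c21.
Ancestors of 04f4c21: {04f4c21, 1f30457, 38d0f4f, 4d7601b, 85c7bb8, a42c683, b045a3f, b897572, e5ca4a3, e9dcc38, ee0ccac}.
e5ca4a3 is among them, so fast-forward is possible.

Yes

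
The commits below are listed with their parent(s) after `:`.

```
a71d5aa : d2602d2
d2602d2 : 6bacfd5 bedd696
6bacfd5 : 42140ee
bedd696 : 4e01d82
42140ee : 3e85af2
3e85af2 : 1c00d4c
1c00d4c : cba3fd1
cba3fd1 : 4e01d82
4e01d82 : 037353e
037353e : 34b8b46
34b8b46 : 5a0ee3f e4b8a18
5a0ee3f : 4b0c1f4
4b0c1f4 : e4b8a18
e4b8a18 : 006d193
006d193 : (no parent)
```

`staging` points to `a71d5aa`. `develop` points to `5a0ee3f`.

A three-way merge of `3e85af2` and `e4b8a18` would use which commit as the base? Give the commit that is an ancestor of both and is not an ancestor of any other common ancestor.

Ancestors of 3e85af2: {006d193, 037353e, 1c00d4c, 34b8b46, 3e85af2, 4b0c1f4, 4e01d82, 5a0ee3f, cba3fd1, e4b8a18}.
Ancestors of e4b8a18: {006d193, e4b8a18}.
Common ancestors: {006d193, e4b8a18}.
Among these, e4b8a18 is not an ancestor of any other common ancestor — it is the merge base.

e4b8a18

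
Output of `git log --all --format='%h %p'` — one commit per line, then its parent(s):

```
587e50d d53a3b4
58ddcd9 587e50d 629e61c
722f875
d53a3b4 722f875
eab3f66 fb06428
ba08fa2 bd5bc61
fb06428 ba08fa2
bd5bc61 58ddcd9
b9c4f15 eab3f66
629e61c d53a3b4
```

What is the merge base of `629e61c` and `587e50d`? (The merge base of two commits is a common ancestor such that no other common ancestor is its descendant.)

d53a3b4

Ancestors of 629e61c: {629e61c, 722f875, d53a3b4}.
Ancestors of 587e50d: {587e50d, 722f875, d53a3b4}.
Common ancestors: {722f875, d53a3b4}.
Among these, d53a3b4 is not an ancestor of any other common ancestor — it is the merge base.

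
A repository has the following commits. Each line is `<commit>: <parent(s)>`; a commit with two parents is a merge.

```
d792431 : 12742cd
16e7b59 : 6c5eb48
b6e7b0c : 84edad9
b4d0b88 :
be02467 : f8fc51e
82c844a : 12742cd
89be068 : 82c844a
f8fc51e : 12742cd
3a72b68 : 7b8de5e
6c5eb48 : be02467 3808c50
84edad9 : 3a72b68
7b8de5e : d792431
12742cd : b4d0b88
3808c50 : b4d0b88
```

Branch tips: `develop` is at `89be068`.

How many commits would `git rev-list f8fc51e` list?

Walking parent pointers from f8fc51e: reachable set = {12742cd, b4d0b88, f8fc51e}.
That is 3 commits.

3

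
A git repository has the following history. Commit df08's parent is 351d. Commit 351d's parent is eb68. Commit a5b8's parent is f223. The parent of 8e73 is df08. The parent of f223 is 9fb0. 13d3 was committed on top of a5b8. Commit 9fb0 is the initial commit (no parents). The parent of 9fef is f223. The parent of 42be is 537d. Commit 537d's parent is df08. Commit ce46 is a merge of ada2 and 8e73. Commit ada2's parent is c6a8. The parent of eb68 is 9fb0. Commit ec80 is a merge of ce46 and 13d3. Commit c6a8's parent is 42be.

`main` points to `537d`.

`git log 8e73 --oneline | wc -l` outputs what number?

Walking parent pointers from 8e73: reachable set = {351d, 8e73, 9fb0, df08, eb68}.
That is 5 commits.

5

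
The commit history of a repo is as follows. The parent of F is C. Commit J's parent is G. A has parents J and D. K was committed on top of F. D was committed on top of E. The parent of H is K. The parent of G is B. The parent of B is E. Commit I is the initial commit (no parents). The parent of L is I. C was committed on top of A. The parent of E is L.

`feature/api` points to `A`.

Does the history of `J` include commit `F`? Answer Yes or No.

No

Ancestors of J: {B, E, G, I, J, L}.
F is not in that set, so it is not an ancestor of J.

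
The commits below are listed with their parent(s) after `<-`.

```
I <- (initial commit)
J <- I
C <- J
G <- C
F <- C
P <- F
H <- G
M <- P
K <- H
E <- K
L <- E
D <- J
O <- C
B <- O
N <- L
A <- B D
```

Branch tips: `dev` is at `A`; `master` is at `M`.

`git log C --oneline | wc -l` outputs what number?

Walking parent pointers from C: reachable set = {C, I, J}.
That is 3 commits.

3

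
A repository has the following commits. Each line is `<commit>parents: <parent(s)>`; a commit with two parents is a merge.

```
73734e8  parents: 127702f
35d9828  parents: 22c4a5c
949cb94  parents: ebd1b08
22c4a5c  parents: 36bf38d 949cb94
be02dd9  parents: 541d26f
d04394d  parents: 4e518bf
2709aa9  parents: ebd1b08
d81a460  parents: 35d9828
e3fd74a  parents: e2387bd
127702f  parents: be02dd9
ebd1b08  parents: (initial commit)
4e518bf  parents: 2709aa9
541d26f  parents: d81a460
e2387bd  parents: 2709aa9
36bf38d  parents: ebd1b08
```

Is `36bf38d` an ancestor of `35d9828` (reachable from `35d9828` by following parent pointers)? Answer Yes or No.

Ancestors of 35d9828 (commits reachable by following parents): {22c4a5c, 35d9828, 36bf38d, 949cb94, ebd1b08}.
36bf38d is in that set, so it is an ancestor of 35d9828.

Yes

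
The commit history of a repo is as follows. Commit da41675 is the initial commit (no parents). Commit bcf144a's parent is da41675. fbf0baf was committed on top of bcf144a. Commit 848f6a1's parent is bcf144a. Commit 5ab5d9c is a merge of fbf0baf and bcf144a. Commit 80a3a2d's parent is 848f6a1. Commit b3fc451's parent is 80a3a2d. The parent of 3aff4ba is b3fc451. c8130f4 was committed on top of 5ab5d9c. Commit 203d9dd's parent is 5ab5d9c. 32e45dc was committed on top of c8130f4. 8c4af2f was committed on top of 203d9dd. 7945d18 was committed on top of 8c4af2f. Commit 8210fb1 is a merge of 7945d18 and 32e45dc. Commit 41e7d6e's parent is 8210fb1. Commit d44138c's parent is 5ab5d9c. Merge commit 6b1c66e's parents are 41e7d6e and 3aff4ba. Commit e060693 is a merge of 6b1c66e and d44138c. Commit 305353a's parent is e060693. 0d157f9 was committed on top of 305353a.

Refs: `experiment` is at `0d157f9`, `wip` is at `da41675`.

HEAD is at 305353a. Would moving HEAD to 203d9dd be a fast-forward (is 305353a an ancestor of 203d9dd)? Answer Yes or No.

No

A fast-forward from 305353a to 203d9dd is possible iff 305353a is an ancestor of 203d9dd.
Ancestors of 203d9dd: {203d9dd, 5ab5d9c, bcf144a, da41675, fbf0baf}.
305353a is not among them, so fast-forward is not possible.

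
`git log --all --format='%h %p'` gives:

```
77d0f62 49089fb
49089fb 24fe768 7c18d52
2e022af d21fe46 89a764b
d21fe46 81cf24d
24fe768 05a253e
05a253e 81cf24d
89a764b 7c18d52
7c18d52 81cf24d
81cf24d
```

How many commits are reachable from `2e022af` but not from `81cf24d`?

4

Reachable from 2e022af: {2e022af, 7c18d52, 81cf24d, 89a764b, d21fe46}.
Reachable from 81cf24d: {81cf24d}.
In 2e022af's history but not 81cf24d's: {2e022af, 7c18d52, 89a764b, d21fe46} — 4 commits.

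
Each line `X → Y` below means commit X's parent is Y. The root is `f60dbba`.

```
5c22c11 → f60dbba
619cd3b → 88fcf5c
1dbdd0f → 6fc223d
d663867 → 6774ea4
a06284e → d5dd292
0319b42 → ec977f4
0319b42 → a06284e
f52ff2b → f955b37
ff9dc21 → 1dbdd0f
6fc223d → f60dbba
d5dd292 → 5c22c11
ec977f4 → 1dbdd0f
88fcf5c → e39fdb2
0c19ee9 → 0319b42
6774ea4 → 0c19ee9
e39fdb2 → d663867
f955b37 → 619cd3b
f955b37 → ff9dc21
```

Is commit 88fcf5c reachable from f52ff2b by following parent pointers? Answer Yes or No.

Yes

Ancestors of f52ff2b (commits reachable by following parents): {0319b42, 0c19ee9, 1dbdd0f, 5c22c11, 619cd3b, 6774ea4, 6fc223d, 88fcf5c, a06284e, d5dd292, d663867, e39fdb2, ec977f4, f52ff2b, f60dbba, f955b37, ff9dc21}.
88fcf5c is in that set, so it is an ancestor of f52ff2b.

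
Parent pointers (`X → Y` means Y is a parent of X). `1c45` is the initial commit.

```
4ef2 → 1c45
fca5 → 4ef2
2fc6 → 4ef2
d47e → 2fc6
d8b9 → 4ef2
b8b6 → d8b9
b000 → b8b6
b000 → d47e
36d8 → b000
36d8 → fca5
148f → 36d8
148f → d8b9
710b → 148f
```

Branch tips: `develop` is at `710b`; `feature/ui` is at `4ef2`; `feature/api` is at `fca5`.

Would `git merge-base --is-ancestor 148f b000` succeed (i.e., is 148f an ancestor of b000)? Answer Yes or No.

No

Ancestors of b000: {1c45, 2fc6, 4ef2, b000, b8b6, d47e, d8b9}.
148f is not in that set, so it is not an ancestor of b000.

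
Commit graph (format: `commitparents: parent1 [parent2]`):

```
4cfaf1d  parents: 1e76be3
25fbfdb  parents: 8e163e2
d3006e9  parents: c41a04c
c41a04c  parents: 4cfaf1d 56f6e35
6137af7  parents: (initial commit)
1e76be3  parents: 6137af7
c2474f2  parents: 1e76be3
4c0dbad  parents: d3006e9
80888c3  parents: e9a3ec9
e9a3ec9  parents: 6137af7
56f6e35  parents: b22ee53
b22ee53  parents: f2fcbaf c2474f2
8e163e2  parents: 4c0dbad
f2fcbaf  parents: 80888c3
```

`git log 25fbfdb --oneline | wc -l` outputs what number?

Walking parent pointers from 25fbfdb: reachable set = {1e76be3, 25fbfdb, 4c0dbad, 4cfaf1d, 56f6e35, 6137af7, 80888c3, 8e163e2, b22ee53, c2474f2, c41a04c, d3006e9, e9a3ec9, f2fcbaf}.
That is 14 commits.

14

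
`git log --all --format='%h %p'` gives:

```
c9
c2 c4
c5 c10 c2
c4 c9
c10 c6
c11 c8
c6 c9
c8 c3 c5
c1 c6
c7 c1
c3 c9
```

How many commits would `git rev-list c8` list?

8

Walking parent pointers from c8: reachable set = {c10, c2, c3, c4, c5, c6, c8, c9}.
That is 8 commits.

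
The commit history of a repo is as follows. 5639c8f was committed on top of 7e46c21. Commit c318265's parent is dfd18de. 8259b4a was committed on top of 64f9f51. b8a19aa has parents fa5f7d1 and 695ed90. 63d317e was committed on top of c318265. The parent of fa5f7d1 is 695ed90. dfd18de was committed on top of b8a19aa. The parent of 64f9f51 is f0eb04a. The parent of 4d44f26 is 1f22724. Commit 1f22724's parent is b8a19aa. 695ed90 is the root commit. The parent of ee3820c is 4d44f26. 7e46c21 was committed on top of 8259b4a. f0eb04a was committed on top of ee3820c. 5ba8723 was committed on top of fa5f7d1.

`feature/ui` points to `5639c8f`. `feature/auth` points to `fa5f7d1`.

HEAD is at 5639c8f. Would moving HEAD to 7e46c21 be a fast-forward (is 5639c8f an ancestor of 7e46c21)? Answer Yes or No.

A fast-forward from 5639c8f to 7e46c21 is possible iff 5639c8f is an ancestor of 7e46c21.
Ancestors of 7e46c21: {1f22724, 4d44f26, 64f9f51, 695ed90, 7e46c21, 8259b4a, b8a19aa, ee3820c, f0eb04a, fa5f7d1}.
5639c8f is not among them, so fast-forward is not possible.

No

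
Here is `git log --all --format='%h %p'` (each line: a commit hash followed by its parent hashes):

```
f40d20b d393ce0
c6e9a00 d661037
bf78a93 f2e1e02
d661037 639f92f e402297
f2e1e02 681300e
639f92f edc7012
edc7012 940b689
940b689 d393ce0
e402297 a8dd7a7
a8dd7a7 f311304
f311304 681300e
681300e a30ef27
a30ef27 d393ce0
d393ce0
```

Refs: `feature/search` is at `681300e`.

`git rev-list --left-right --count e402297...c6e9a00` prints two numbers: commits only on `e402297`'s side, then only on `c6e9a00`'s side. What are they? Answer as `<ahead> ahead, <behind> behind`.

Reachable from e402297: {681300e, a30ef27, a8dd7a7, d393ce0, e402297, f311304}.
Reachable from c6e9a00: {639f92f, 681300e, 940b689, a30ef27, a8dd7a7, c6e9a00, d393ce0, d661037, e402297, edc7012, f311304}.
Only in e402297's history (ahead): {} — 0.
Only in c6e9a00's history (behind): {639f92f, 940b689, c6e9a00, d661037, edc7012} — 5.

0 ahead, 5 behind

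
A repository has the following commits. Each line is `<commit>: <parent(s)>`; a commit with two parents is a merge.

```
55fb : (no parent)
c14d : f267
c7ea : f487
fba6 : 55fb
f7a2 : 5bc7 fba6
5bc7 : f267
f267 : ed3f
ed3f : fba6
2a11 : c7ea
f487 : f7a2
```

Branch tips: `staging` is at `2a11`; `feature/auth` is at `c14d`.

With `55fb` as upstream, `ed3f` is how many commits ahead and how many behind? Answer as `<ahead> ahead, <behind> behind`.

2 ahead, 0 behind

Reachable from ed3f: {55fb, ed3f, fba6}.
Reachable from 55fb: {55fb}.
Only in ed3f's history (ahead): {ed3f, fba6} — 2.
Only in 55fb's history (behind): {} — 0.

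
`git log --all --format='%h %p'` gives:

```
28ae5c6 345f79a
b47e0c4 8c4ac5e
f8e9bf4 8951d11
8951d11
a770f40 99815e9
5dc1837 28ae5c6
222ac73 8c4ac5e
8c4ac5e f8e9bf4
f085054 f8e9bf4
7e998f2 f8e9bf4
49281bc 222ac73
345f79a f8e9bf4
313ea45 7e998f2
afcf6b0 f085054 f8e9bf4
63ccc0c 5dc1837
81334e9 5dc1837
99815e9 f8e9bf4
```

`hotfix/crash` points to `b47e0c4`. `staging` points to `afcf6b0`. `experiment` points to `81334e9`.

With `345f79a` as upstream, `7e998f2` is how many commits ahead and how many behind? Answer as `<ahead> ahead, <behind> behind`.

1 ahead, 1 behind

Reachable from 7e998f2: {7e998f2, 8951d11, f8e9bf4}.
Reachable from 345f79a: {345f79a, 8951d11, f8e9bf4}.
Only in 7e998f2's history (ahead): {7e998f2} — 1.
Only in 345f79a's history (behind): {345f79a} — 1.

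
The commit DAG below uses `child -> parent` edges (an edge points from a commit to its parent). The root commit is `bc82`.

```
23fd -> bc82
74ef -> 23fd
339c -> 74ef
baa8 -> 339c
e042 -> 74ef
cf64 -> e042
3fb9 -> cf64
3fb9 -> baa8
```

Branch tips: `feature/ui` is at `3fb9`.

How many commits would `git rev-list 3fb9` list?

8

Walking parent pointers from 3fb9: reachable set = {23fd, 339c, 3fb9, 74ef, baa8, bc82, cf64, e042}.
That is 8 commits.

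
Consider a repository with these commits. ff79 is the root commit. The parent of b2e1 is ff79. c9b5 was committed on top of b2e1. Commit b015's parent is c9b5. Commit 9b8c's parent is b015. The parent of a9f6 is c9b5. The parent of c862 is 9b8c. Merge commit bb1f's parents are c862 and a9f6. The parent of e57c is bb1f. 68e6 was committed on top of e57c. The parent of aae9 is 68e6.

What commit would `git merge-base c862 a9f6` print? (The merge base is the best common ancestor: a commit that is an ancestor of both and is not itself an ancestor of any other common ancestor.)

c9b5

Ancestors of c862: {9b8c, b015, b2e1, c862, c9b5, ff79}.
Ancestors of a9f6: {a9f6, b2e1, c9b5, ff79}.
Common ancestors: {b2e1, c9b5, ff79}.
Among these, c9b5 is not an ancestor of any other common ancestor — it is the merge base.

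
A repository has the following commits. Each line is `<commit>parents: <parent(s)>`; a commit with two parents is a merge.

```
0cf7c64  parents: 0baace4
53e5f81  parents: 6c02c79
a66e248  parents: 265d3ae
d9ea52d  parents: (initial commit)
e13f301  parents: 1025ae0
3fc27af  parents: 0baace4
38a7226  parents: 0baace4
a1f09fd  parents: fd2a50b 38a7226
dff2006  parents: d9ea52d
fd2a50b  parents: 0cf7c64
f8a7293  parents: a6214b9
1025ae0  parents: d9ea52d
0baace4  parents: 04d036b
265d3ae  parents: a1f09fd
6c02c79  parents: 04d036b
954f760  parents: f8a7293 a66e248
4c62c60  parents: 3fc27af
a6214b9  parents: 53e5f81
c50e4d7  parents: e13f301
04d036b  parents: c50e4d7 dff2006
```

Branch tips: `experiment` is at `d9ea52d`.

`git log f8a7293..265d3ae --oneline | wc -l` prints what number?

6

Reachable from 265d3ae: {04d036b, 0baace4, 0cf7c64, 1025ae0, 265d3ae, 38a7226, a1f09fd, c50e4d7, d9ea52d, dff2006, e13f301, fd2a50b}.
Reachable from f8a7293: {04d036b, 1025ae0, 53e5f81, 6c02c79, a6214b9, c50e4d7, d9ea52d, dff2006, e13f301, f8a7293}.
In 265d3ae's history but not f8a7293's: {0baace4, 0cf7c64, 265d3ae, 38a7226, a1f09fd, fd2a50b} — 6 commits.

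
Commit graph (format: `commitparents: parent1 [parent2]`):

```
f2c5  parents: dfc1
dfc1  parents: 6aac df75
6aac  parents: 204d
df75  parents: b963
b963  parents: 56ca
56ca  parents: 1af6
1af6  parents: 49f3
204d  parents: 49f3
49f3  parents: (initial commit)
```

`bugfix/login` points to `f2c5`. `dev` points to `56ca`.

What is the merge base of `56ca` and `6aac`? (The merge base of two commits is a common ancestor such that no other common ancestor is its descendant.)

49f3

Ancestors of 56ca: {1af6, 49f3, 56ca}.
Ancestors of 6aac: {204d, 49f3, 6aac}.
Common ancestors: {49f3}.
The only common ancestor is 49f3, so it is the merge base.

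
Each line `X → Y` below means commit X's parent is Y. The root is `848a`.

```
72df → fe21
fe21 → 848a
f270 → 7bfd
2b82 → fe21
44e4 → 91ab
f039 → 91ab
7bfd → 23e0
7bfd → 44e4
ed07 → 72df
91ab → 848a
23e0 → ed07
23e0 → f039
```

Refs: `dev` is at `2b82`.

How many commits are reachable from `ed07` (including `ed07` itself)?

4

Walking parent pointers from ed07: reachable set = {72df, 848a, ed07, fe21}.
That is 4 commits.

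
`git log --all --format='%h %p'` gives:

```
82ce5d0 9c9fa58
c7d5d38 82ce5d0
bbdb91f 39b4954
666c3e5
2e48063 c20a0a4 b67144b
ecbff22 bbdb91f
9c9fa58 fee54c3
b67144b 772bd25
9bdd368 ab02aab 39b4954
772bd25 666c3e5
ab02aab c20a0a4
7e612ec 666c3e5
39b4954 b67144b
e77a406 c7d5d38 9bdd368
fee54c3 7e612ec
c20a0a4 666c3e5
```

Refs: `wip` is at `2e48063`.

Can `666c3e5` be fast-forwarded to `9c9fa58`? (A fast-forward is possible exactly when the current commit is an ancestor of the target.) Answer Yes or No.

A fast-forward from 666c3e5 to 9c9fa58 is possible iff 666c3e5 is an ancestor of 9c9fa58.
Ancestors of 9c9fa58: {666c3e5, 7e612ec, 9c9fa58, fee54c3}.
666c3e5 is among them, so fast-forward is possible.

Yes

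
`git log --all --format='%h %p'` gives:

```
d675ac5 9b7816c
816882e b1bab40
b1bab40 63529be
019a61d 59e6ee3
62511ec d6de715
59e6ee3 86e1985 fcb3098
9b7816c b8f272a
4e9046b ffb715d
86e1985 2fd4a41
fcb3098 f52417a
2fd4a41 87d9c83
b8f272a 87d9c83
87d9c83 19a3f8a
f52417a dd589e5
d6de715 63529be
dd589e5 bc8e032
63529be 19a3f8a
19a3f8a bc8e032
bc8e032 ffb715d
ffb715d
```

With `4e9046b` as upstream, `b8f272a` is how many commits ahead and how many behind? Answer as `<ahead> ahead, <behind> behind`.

4 ahead, 1 behind

Reachable from b8f272a: {19a3f8a, 87d9c83, b8f272a, bc8e032, ffb715d}.
Reachable from 4e9046b: {4e9046b, ffb715d}.
Only in b8f272a's history (ahead): {19a3f8a, 87d9c83, b8f272a, bc8e032} — 4.
Only in 4e9046b's history (behind): {4e9046b} — 1.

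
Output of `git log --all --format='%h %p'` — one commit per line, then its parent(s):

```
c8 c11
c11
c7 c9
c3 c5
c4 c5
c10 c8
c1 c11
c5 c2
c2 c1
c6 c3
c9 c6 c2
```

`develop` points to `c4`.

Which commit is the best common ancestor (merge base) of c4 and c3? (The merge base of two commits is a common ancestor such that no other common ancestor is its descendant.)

c5

Ancestors of c4: {c1, c11, c2, c4, c5}.
Ancestors of c3: {c1, c11, c2, c3, c5}.
Common ancestors: {c1, c11, c2, c5}.
Among these, c5 is not an ancestor of any other common ancestor — it is the merge base.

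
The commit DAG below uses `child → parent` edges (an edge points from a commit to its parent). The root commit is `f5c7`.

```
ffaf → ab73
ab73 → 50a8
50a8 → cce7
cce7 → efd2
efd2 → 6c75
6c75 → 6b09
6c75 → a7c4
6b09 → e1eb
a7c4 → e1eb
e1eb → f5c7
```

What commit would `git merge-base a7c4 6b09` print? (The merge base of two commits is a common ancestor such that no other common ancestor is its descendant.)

e1eb

Ancestors of a7c4: {a7c4, e1eb, f5c7}.
Ancestors of 6b09: {6b09, e1eb, f5c7}.
Common ancestors: {e1eb, f5c7}.
Among these, e1eb is not an ancestor of any other common ancestor — it is the merge base.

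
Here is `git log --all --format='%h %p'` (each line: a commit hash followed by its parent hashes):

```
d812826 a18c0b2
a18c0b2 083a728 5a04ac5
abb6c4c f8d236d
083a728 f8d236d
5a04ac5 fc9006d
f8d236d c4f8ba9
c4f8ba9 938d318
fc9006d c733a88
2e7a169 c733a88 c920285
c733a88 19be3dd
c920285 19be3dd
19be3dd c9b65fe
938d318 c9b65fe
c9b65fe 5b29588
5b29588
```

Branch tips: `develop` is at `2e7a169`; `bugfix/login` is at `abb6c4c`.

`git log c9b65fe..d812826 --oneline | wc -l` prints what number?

Reachable from d812826: {083a728, 19be3dd, 5a04ac5, 5b29588, 938d318, a18c0b2, c4f8ba9, c733a88, c9b65fe, d812826, f8d236d, fc9006d}.
Reachable from c9b65fe: {5b29588, c9b65fe}.
In d812826's history but not c9b65fe's: {083a728, 19be3dd, 5a04ac5, 938d318, a18c0b2, c4f8ba9, c733a88, d812826, f8d236d, fc9006d} — 10 commits.

10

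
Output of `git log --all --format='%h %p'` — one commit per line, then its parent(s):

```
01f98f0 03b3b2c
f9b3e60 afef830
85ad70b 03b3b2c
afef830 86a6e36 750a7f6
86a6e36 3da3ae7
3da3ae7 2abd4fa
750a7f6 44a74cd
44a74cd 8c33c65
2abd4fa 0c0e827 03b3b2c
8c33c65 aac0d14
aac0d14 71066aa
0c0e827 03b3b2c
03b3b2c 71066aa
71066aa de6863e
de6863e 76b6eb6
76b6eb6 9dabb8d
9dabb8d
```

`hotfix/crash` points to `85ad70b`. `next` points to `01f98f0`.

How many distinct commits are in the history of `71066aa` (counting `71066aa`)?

4

Walking parent pointers from 71066aa: reachable set = {71066aa, 76b6eb6, 9dabb8d, de6863e}.
That is 4 commits.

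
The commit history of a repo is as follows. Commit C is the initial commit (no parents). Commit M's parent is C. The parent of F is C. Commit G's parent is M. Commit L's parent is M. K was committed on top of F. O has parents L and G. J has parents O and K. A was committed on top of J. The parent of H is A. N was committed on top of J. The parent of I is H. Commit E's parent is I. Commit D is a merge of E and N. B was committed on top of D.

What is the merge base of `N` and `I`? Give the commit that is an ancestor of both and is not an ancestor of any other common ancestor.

J

Ancestors of N: {C, F, G, J, K, L, M, N, O}.
Ancestors of I: {A, C, F, G, H, I, J, K, L, M, O}.
Common ancestors: {C, F, G, J, K, L, M, O}.
Among these, J is not an ancestor of any other common ancestor — it is the merge base.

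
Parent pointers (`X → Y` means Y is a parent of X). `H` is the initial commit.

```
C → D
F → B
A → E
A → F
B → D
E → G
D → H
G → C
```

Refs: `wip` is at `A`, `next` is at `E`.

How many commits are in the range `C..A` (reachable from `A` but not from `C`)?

Reachable from A: {A, B, C, D, E, F, G, H}.
Reachable from C: {C, D, H}.
In A's history but not C's: {A, B, E, F, G} — 5 commits.

5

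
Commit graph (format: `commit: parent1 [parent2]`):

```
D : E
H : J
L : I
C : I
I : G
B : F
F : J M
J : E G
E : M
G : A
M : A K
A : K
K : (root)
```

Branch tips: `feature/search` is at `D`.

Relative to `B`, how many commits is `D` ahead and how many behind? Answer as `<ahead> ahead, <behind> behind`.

1 ahead, 4 behind

Reachable from D: {A, D, E, K, M}.
Reachable from B: {A, B, E, F, G, J, K, M}.
Only in D's history (ahead): {D} — 1.
Only in B's history (behind): {B, F, G, J} — 4.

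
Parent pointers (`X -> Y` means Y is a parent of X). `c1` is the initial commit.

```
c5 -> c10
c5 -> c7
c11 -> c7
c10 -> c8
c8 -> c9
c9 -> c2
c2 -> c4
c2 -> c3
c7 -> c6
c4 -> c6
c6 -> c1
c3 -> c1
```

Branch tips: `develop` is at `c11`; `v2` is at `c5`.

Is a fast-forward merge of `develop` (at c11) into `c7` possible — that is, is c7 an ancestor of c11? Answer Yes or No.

A fast-forward from c7 to c11 is possible iff c7 is an ancestor of c11.
Ancestors of c11: {c1, c11, c6, c7}.
c7 is among them, so fast-forward is possible.

Yes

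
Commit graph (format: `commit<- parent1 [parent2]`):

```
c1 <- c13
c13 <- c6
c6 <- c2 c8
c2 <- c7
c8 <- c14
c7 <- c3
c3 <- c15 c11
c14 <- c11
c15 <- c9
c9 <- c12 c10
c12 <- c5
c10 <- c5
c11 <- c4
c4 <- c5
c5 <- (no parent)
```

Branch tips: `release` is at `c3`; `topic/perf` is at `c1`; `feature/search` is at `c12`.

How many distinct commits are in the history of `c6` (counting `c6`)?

13

Walking parent pointers from c6: reachable set = {c10, c11, c12, c14, c15, c2, c3, c4, c5, c6, c7, c8, c9}.
That is 13 commits.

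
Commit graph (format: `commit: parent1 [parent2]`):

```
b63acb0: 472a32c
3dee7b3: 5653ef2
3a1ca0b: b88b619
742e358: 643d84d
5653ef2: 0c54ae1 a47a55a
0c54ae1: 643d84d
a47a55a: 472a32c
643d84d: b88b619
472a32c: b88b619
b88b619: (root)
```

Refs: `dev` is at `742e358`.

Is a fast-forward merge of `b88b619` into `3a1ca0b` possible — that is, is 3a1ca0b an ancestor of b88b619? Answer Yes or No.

A fast-forward from 3a1ca0b to b88b619 is possible iff 3a1ca0b is an ancestor of b88b619.
Ancestors of b88b619: {b88b619}.
3a1ca0b is not among them, so fast-forward is not possible.

No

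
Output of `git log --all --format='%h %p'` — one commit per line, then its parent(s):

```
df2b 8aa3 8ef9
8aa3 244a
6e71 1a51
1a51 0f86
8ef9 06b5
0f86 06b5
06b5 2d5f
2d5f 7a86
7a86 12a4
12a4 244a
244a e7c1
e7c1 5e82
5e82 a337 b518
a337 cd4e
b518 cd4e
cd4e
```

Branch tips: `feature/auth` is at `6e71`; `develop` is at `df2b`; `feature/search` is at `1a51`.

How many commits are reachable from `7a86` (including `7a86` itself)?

8

Walking parent pointers from 7a86: reachable set = {12a4, 244a, 5e82, 7a86, a337, b518, cd4e, e7c1}.
That is 8 commits.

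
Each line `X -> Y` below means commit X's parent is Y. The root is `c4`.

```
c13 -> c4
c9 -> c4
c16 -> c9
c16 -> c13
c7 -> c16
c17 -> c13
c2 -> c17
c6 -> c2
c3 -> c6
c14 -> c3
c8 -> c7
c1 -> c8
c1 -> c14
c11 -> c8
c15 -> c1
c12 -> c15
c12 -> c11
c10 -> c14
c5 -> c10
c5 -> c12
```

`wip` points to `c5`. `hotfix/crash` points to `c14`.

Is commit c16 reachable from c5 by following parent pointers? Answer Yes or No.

Ancestors of c5 (commits reachable by following parents): {c1, c10, c11, c12, c13, c14, c15, c16, c17, c2, c3, c4, c5, c6, c7, c8, c9}.
c16 is in that set, so it is an ancestor of c5.

Yes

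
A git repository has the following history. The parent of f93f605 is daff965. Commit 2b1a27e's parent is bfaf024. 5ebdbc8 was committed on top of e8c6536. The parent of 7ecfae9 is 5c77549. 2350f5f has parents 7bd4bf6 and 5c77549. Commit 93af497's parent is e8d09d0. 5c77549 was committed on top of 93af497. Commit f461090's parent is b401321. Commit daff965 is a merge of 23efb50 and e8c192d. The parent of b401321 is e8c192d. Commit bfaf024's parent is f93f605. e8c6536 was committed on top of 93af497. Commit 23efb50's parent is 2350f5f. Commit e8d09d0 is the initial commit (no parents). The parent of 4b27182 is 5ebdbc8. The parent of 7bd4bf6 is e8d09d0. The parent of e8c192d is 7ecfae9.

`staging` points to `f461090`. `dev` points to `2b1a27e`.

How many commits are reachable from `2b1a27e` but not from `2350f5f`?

7

Reachable from 2b1a27e: {2350f5f, 23efb50, 2b1a27e, 5c77549, 7bd4bf6, 7ecfae9, 93af497, bfaf024, daff965, e8c192d, e8d09d0, f93f605}.
Reachable from 2350f5f: {2350f5f, 5c77549, 7bd4bf6, 93af497, e8d09d0}.
In 2b1a27e's history but not 2350f5f's: {23efb50, 2b1a27e, 7ecfae9, bfaf024, daff965, e8c192d, f93f605} — 7 commits.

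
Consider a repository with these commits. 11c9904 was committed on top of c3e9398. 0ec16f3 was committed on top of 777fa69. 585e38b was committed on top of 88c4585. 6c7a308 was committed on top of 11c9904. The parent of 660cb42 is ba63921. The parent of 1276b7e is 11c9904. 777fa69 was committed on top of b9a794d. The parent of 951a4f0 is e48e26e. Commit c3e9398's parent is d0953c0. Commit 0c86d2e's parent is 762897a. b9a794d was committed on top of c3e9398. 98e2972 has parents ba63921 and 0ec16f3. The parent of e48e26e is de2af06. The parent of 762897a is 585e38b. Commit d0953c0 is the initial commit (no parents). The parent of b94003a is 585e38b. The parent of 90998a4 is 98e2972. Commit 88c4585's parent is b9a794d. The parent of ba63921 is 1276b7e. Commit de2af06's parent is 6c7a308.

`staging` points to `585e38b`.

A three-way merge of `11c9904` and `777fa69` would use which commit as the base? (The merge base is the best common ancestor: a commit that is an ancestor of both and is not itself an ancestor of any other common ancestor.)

c3e9398

Ancestors of 11c9904: {11c9904, c3e9398, d0953c0}.
Ancestors of 777fa69: {777fa69, b9a794d, c3e9398, d0953c0}.
Common ancestors: {c3e9398, d0953c0}.
Among these, c3e9398 is not an ancestor of any other common ancestor — it is the merge base.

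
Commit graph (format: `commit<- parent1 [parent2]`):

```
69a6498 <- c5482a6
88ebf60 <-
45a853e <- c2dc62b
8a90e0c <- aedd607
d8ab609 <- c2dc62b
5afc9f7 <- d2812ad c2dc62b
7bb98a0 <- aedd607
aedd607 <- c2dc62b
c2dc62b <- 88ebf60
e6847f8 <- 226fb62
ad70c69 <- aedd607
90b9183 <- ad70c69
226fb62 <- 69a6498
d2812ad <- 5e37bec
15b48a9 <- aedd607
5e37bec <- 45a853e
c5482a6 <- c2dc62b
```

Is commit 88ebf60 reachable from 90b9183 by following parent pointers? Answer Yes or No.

Ancestors of 90b9183 (commits reachable by following parents): {88ebf60, 90b9183, ad70c69, aedd607, c2dc62b}.
88ebf60 is in that set, so it is an ancestor of 90b9183.

Yes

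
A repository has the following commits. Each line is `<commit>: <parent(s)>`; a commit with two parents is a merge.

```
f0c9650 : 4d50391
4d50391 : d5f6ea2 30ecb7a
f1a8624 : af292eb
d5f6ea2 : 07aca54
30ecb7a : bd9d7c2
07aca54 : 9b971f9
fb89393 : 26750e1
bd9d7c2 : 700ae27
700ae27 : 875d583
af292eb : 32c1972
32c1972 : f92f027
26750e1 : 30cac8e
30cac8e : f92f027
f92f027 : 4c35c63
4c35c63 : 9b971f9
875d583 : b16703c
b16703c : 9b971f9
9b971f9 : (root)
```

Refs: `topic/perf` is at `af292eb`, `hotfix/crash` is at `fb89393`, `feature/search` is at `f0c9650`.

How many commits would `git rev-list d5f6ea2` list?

3

Walking parent pointers from d5f6ea2: reachable set = {07aca54, 9b971f9, d5f6ea2}.
That is 3 commits.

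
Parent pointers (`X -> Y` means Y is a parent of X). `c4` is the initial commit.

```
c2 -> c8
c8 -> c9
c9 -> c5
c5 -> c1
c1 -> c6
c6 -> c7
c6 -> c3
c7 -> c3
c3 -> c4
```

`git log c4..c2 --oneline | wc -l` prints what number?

Reachable from c2: {c1, c2, c3, c4, c5, c6, c7, c8, c9}.
Reachable from c4: {c4}.
In c2's history but not c4's: {c1, c2, c3, c5, c6, c7, c8, c9} — 8 commits.

8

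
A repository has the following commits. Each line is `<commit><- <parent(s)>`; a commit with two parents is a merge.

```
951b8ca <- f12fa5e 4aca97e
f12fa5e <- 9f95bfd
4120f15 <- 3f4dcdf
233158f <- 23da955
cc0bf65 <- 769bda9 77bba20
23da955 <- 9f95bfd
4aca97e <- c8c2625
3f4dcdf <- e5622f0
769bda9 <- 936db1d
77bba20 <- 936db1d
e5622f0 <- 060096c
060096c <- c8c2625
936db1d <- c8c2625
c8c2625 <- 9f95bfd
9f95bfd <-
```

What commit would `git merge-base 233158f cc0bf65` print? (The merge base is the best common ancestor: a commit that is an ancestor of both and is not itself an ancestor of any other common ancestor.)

Ancestors of 233158f: {233158f, 23da955, 9f95bfd}.
Ancestors of cc0bf65: {769bda9, 77bba20, 936db1d, 9f95bfd, c8c2625, cc0bf65}.
Common ancestors: {9f95bfd}.
The only common ancestor is 9f95bfd, so it is the merge base.

9f95bfd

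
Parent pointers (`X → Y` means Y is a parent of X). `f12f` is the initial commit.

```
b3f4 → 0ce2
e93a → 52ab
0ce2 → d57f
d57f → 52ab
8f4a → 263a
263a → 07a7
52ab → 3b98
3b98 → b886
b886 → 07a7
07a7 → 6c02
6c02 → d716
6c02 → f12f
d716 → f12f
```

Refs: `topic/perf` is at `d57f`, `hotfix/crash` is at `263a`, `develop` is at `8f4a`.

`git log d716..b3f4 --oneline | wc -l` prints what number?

Reachable from b3f4: {07a7, 0ce2, 3b98, 52ab, 6c02, b3f4, b886, d57f, d716, f12f}.
Reachable from d716: {d716, f12f}.
In b3f4's history but not d716's: {07a7, 0ce2, 3b98, 52ab, 6c02, b3f4, b886, d57f} — 8 commits.

8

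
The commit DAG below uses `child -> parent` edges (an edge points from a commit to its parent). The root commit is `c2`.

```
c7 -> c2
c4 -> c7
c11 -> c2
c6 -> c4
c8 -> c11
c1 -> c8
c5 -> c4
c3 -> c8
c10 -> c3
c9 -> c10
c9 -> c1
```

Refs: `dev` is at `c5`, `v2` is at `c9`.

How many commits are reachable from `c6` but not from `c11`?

Reachable from c6: {c2, c4, c6, c7}.
Reachable from c11: {c11, c2}.
In c6's history but not c11's: {c4, c6, c7} — 3 commits.

3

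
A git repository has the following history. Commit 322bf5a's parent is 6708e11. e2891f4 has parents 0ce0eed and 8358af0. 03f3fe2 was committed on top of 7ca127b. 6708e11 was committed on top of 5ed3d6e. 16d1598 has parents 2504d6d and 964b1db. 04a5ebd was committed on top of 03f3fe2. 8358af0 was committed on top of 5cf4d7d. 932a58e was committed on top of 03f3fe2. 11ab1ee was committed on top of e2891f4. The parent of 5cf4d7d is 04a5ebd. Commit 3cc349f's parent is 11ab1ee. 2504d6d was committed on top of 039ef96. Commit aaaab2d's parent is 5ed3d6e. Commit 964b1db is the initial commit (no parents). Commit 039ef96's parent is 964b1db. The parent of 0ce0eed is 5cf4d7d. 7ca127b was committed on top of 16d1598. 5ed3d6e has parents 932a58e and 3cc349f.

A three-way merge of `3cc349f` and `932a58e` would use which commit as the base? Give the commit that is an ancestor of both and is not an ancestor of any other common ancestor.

03f3fe2

Ancestors of 3cc349f: {039ef96, 03f3fe2, 04a5ebd, 0ce0eed, 11ab1ee, 16d1598, 2504d6d, 3cc349f, 5cf4d7d, 7ca127b, 8358af0, 964b1db, e2891f4}.
Ancestors of 932a58e: {039ef96, 03f3fe2, 16d1598, 2504d6d, 7ca127b, 932a58e, 964b1db}.
Common ancestors: {039ef96, 03f3fe2, 16d1598, 2504d6d, 7ca127b, 964b1db}.
Among these, 03f3fe2 is not an ancestor of any other common ancestor — it is the merge base.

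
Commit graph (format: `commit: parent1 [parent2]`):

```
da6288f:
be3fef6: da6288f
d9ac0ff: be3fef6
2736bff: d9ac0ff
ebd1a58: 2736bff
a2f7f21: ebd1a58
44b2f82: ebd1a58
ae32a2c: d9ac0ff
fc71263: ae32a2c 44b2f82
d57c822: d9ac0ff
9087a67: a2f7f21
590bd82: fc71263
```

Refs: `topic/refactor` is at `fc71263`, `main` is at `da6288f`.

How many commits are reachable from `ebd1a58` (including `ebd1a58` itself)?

Walking parent pointers from ebd1a58: reachable set = {2736bff, be3fef6, d9ac0ff, da6288f, ebd1a58}.
That is 5 commits.

5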